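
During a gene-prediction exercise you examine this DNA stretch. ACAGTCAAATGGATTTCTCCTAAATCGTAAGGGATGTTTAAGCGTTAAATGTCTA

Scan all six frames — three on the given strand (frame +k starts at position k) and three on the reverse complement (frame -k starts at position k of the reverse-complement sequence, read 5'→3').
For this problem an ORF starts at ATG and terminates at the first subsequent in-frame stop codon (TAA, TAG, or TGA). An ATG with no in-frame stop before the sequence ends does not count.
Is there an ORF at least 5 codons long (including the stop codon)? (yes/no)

yes

Reverse complement (5'→3'): TAGACATTTAACGCTTAAACATCCCTTACGATTTAGGAGAAATCCATTTGACTGT
Frame +1: ACA GTC AAA TGG ATT TCT CCT AAA TCG TAA GGG ATG TTT AAG CGT TAA ATG TCT — ATG at 34, stop TAA at 46 → 15 nt.
Frame +2: CAG TCA AAT GGA TTT CTC CTA AAT CGT AAG GGA TGT TTA AGC GTT AAA TGT CTA — no ATG→stop ORF.
Frame +3: AGT CAA ATG GAT TTC TCC TAA ATC GTA AGG GAT GTT TAA GCG TTA AAT GTC — ATG at 9, stop TAA at 21 → 15 nt.
Frame -1: TAG ACA TTT AAC GCT TAA ACA TCC CTT ACG ATT TAG GAG AAA TCC ATT TGA CTG — no ATG→stop ORF.
Frame -2: AGA CAT TTA ACG CTT AAA CAT CCC TTA CGA TTT AGG AGA AAT CCA TTT GAC TGT — no ATG→stop ORF.
Frame -3: GAC ATT TAA CGC TTA AAC ATC CCT TAC GAT TTA GGA GAA ATC CAT TTG ACT — no ATG→stop ORF.
Frame +1 has an ORF of 5 codons (positions 34–48) ≥ 5, so yes.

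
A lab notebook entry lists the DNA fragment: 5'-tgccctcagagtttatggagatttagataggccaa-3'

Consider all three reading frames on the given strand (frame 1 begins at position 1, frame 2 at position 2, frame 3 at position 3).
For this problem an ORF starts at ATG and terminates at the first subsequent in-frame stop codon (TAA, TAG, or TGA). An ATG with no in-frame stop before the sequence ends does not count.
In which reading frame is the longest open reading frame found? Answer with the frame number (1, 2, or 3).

3

Frame 1: TGC CCT CAG AGT TTA TGG AGA TTT AGA TAG GCC — no ATG→stop ORF.
Frame 2: GCC CTC AGA GTT TAT GGA GAT TTA GAT AGG CCA — no ATG→stop ORF.
Frame 3: CCC TCA GAG TTT ATG GAG ATT TAG ATA GGC CAA — ATG at 15, stop TAG at 24 → 12 nt.
Longest ORF is 12 nt in frame 3 (positions 15–26).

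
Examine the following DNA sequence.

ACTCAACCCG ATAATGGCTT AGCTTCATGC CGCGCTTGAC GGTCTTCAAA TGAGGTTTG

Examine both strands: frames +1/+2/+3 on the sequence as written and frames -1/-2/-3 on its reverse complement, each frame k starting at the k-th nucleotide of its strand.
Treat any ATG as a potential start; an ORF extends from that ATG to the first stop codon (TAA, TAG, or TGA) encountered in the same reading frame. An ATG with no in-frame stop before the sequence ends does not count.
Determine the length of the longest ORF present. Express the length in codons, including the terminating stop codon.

9

Reverse complement (5'→3'): CAAACCTCATTTGAAGACCGTCAAGCGCGGCATGAAGCTAAGCCATTATCGGGTTGAGT
Frame +1: ACT CAA CCC GAT AAT GGC TTA GCT TCA TGC CGC GCT TGA CGG TCT TCA AAT GAG GTT — no ATG→stop ORF.
Frame +2: CTC AAC CCG ATA ATG GCT TAG CTT CAT GCC GCG CTT GAC GGT CTT CAA ATG AGG TTT — ATG at 14, stop TAG at 20 → 9 nt.
Frame +3: TCA ACC CGA TAA TGG CTT AGC TTC ATG CCG CGC TTG ACG GTC TTC AAA TGA GGT TTG — ATG at 27, stop TGA at 51 → 27 nt.
Frame -1: CAA ACC TCA TTT GAA GAC CGT CAA GCG CGG CAT GAA GCT AAG CCA TTA TCG GGT TGA — no ATG→stop ORF.
Frame -2: AAA CCT CAT TTG AAG ACC GTC AAG CGC GGC ATG AAG CTA AGC CAT TAT CGG GTT GAG — no ATG→stop ORF.
Frame -3: AAC CTC ATT TGA AGA CCG TCA AGC GCG GCA TGA AGC TAA GCC ATT ATC GGG TTG AGT — no ATG→stop ORF.
Longest: frame +3, positions 27–53, 27 nt = 9 codons = 8 aa. → 9 codons.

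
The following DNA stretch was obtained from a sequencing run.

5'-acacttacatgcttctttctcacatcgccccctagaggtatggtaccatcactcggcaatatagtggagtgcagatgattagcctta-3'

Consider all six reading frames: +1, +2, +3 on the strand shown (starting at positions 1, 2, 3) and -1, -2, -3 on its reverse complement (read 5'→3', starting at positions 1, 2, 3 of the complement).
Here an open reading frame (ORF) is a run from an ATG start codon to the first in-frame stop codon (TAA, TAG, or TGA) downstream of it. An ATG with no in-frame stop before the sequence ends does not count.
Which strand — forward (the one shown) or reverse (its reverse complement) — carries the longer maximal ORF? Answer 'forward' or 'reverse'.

forward

Reverse complement (5'→3'): TAAGGCTAATCATCTGCACTCCACTATATTGCCGAGTGATGGTACCATACCTCTAGGGGGCGATGTGAGAAAGAAGCATGTAAGTGT
Frame +1: ACA CTT ACA TGC TTC TTT CTC ACA TCG CCC CCT AGA GGT ATG GTA CCA TCA CTC GGC AAT ATA GTG GAG TGC AGA TGA TTA GCC TTA — ATG at 40, stop TGA at 76 → 39 nt.
Frame +2: CAC TTA CAT GCT TCT TTC TCA CAT CGC CCC CTA GAG GTA TGG TAC CAT CAC TCG GCA ATA TAG TGG AGT GCA GAT GAT TAG CCT — no ATG→stop ORF.
Frame +3: ACT TAC ATG CTT CTT TCT CAC ATC GCC CCC TAG AGG TAT GGT ACC ATC ACT CGG CAA TAT AGT GGA GTG CAG ATG ATT AGC CTT — ATG at 9, stop TAG at 33 → 27 nt.
Frame -1: TAA GGC TAA TCA TCT GCA CTC CAC TAT ATT GCC GAG TGA TGG TAC CAT ACC TCT AGG GGG CGA TGT GAG AAA GAA GCA TGT AAG TGT — no ATG→stop ORF.
Frame -2: AAG GCT AAT CAT CTG CAC TCC ACT ATA TTG CCG AGT GAT GGT ACC ATA CCT CTA GGG GGC GAT GTG AGA AAG AAG CAT GTA AGT — no ATG→stop ORF.
Frame -3: AGG CTA ATC ATC TGC ACT CCA CTA TAT TGC CGA GTG ATG GTA CCA TAC CTC TAG GGG GCG ATG TGA GAA AGA AGC ATG TAA GTG — ATG at 39, stop TAG at 54 → 18 nt; ATG at 63, stop TGA at 66 → 6 nt; ATG at 78, stop TAA at 81 → 6 nt.
Forward-strand max 39 nt; reverse-strand max 18 nt. The forward strand has the longer ORF.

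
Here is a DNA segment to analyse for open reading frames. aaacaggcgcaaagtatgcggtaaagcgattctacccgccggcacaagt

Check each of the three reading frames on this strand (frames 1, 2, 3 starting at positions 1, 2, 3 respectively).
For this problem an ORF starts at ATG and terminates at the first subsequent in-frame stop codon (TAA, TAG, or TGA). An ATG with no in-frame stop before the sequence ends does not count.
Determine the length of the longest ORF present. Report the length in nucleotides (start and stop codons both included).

9

Frame 1: AAA CAG GCG CAA AGT ATG CGG TAA AGC GAT TCT ACC CGC CGG CAC AAG — ATG at 16, stop TAA at 22 → 9 nt.
Frame 2: AAC AGG CGC AAA GTA TGC GGT AAA GCG ATT CTA CCC GCC GGC ACA AGT — no ATG→stop ORF.
Frame 3: ACA GGC GCA AAG TAT GCG GTA AAG CGA TTC TAC CCG CCG GCA CAA — no ATG→stop ORF.
Longest: frame 1, positions 16–24, 9 nt = 3 codons = 2 aa. → 9 nucleotides.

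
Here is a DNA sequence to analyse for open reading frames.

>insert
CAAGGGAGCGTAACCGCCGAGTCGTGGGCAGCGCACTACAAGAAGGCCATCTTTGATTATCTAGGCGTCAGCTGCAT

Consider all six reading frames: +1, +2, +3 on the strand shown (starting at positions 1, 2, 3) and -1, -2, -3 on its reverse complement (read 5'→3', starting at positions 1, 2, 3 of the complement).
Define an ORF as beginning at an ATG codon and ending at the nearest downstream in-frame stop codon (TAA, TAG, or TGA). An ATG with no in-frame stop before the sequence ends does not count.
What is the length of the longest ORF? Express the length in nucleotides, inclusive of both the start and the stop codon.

21

Reverse complement (5'→3'): ATGCAGCTGACGCCTAGATAATCAAAGATGGCCTTCTTGTAGTGCGCTGCCCACGACTCGGCGGTTACGCTCCCTTG
Frame +1: CAA GGG AGC GTA ACC GCC GAG TCG TGG GCA GCG CAC TAC AAG AAG GCC ATC TTT GAT TAT CTA GGC GTC AGC TGC — no ATG→stop ORF.
Frame +2: AAG GGA GCG TAA CCG CCG AGT CGT GGG CAG CGC ACT ACA AGA AGG CCA TCT TTG ATT ATC TAG GCG TCA GCT GCA — no ATG→stop ORF.
Frame +3: AGG GAG CGT AAC CGC CGA GTC GTG GGC AGC GCA CTA CAA GAA GGC CAT CTT TGA TTA TCT AGG CGT CAG CTG CAT — no ATG→stop ORF.
Frame -1: ATG CAG CTG ACG CCT AGA TAA TCA AAG ATG GCC TTC TTG TAG TGC GCT GCC CAC GAC TCG GCG GTT ACG CTC CCT — ATG at 1, stop TAA at 19 → 21 nt; ATG at 28, stop TAG at 40 → 15 nt.
Frame -2: TGC AGC TGA CGC CTA GAT AAT CAA AGA TGG CCT TCT TGT AGT GCG CTG CCC ACG ACT CGG CGG TTA CGC TCC CTT — no ATG→stop ORF.
Frame -3: GCA GCT GAC GCC TAG ATA ATC AAA GAT GGC CTT CTT GTA GTG CGC TGC CCA CGA CTC GGC GGT TAC GCT CCC TTG — no ATG→stop ORF.
Longest: frame -1, positions 1–21, 21 nt = 7 codons = 6 aa. → 21 nucleotides.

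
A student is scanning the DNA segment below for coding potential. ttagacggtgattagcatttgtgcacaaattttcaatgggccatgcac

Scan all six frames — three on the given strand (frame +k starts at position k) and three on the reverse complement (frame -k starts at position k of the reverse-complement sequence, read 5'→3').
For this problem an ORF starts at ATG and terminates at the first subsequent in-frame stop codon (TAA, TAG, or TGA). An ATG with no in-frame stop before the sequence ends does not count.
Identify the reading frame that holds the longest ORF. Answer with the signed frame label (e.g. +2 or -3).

Reverse complement (5'→3'): GTGCATGGCCCATTGAAAATTTGTGCACAAATGCTAATCACCGTCTAA
Frame +1: TTA GAC GGT GAT TAG CAT TTG TGC ACA AAT TTT CAA TGG GCC ATG CAC — no ATG→stop ORF.
Frame +2: TAG ACG GTG ATT AGC ATT TGT GCA CAA ATT TTC AAT GGG CCA TGC — no ATG→stop ORF.
Frame +3: AGA CGG TGA TTA GCA TTT GTG CAC AAA TTT TCA ATG GGC CAT GCA — no ATG→stop ORF.
Frame -1: GTG CAT GGC CCA TTG AAA ATT TGT GCA CAA ATG CTA ATC ACC GTC TAA — ATG at 31, stop TAA at 46 → 18 nt.
Frame -2: TGC ATG GCC CAT TGA AAA TTT GTG CAC AAA TGC TAA TCA CCG TCT — ATG at 5, stop TGA at 14 → 12 nt.
Frame -3: GCA TGG CCC ATT GAA AAT TTG TGC ACA AAT GCT AAT CAC CGT CTA — no ATG→stop ORF.
Longest ORF is 18 nt in frame -1 (positions 31–48).

-1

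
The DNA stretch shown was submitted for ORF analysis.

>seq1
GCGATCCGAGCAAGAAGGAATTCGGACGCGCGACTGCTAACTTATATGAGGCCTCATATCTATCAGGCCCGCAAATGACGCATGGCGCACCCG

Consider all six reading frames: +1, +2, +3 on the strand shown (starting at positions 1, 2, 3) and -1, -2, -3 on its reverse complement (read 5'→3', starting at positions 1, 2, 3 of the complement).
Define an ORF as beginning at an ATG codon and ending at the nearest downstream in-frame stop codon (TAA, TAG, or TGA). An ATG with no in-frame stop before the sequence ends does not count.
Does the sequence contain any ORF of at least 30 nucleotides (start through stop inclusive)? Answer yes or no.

Reverse complement (5'→3'): CGGGTGCGCCATGCGTCATTTGCGGGCCTGATAGATATGAGGCCTCATATAAGTTAGCAGTCGCGCGTCCGAATTCCTTCTTGCTCGGATCGC
Frame +1: GCG ATC CGA GCA AGA AGG AAT TCG GAC GCG CGA CTG CTA ACT TAT ATG AGG CCT CAT ATC TAT CAG GCC CGC AAA TGA CGC ATG GCG CAC CCG — ATG at 46, stop TGA at 76 → 33 nt.
Frame +2: CGA TCC GAG CAA GAA GGA ATT CGG ACG CGC GAC TGC TAA CTT ATA TGA GGC CTC ATA TCT ATC AGG CCC GCA AAT GAC GCA TGG CGC ACC — no ATG→stop ORF.
Frame +3: GAT CCG AGC AAG AAG GAA TTC GGA CGC GCG ACT GCT AAC TTA TAT GAG GCC TCA TAT CTA TCA GGC CCG CAA ATG ACG CAT GGC GCA CCC — no ATG→stop ORF.
Frame -1: CGG GTG CGC CAT GCG TCA TTT GCG GGC CTG ATA GAT ATG AGG CCT CAT ATA AGT TAG CAG TCG CGC GTC CGA ATT CCT TCT TGC TCG GAT CGC — ATG at 37, stop TAG at 55 → 21 nt.
Frame -2: GGG TGC GCC ATG CGT CAT TTG CGG GCC TGA TAG ATA TGA GGC CTC ATA TAA GTT AGC AGT CGC GCG TCC GAA TTC CTT CTT GCT CGG ATC — ATG at 11, stop TGA at 29 → 21 nt.
Frame -3: GGT GCG CCA TGC GTC ATT TGC GGG CCT GAT AGA TAT GAG GCC TCA TAT AAG TTA GCA GTC GCG CGT CCG AAT TCC TTC TTG CTC GGA TCG — no ATG→stop ORF.
Frame +1 has an ORF of 33 nucleotides (positions 46–78) ≥ 30, so yes.

yes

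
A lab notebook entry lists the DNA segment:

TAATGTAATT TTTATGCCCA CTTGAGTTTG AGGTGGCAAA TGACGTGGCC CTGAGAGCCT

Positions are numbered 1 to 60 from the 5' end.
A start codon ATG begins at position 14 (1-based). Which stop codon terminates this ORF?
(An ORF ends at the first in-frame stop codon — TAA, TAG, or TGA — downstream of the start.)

TGA

Codons from position 14: ATG (14–16), CCC (17–19), ACT (20–22), TGA (23–25).
The first in-frame stop codon is TGA.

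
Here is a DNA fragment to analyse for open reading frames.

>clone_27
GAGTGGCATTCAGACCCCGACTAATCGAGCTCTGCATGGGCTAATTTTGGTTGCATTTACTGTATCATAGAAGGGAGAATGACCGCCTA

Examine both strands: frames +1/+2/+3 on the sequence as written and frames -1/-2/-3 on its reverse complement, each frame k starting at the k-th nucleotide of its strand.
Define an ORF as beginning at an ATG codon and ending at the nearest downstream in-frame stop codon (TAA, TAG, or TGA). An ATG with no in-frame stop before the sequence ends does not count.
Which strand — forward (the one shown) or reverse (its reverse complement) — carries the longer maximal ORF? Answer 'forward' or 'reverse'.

Reverse complement (5'→3'): TAGGCGGTCATTCTCCCTTCTATGATACAGTAAATGCAACCAAAATTAGCCCATGCAGAGCTCGATTAGTCGGGGTCTGAATGCCACTC
Frame +1: GAG TGG CAT TCA GAC CCC GAC TAA TCG AGC TCT GCA TGG GCT AAT TTT GGT TGC ATT TAC TGT ATC ATA GAA GGG AGA ATG ACC GCC — no ATG→stop ORF.
Frame +2: AGT GGC ATT CAG ACC CCG ACT AAT CGA GCT CTG CAT GGG CTA ATT TTG GTT GCA TTT ACT GTA TCA TAG AAG GGA GAA TGA CCG CCT — no ATG→stop ORF.
Frame +3: GTG GCA TTC AGA CCC CGA CTA ATC GAG CTC TGC ATG GGC TAA TTT TGG TTG CAT TTA CTG TAT CAT AGA AGG GAG AAT GAC CGC CTA — ATG at 36, stop TAA at 42 → 9 nt.
Frame -1: TAG GCG GTC ATT CTC CCT TCT ATG ATA CAG TAA ATG CAA CCA AAA TTA GCC CAT GCA GAG CTC GAT TAG TCG GGG TCT GAA TGC CAC — ATG at 22, stop TAA at 31 → 12 nt; ATG at 34, stop TAG at 67 → 36 nt.
Frame -2: AGG CGG TCA TTC TCC CTT CTA TGA TAC AGT AAA TGC AAC CAA AAT TAG CCC ATG CAG AGC TCG ATT AGT CGG GGT CTG AAT GCC ACT — no ATG→stop ORF.
Frame -3: GGC GGT CAT TCT CCC TTC TAT GAT ACA GTA AAT GCA ACC AAA ATT AGC CCA TGC AGA GCT CGA TTA GTC GGG GTC TGA ATG CCA CTC — no ATG→stop ORF.
Forward-strand max 9 nt; reverse-strand max 36 nt. The reverse strand has the longer ORF.

reverse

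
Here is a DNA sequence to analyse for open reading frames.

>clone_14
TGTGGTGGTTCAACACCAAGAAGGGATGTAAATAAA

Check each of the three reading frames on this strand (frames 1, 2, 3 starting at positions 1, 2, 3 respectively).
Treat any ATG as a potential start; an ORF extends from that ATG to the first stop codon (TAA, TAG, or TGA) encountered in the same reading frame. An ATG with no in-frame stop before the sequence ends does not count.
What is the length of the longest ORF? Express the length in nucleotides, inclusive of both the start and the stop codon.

6

Frame 1: TGT GGT GGT TCA ACA CCA AGA AGG GAT GTA AAT AAA — no ATG→stop ORF.
Frame 2: GTG GTG GTT CAA CAC CAA GAA GGG ATG TAA ATA — ATG at 26, stop TAA at 29 → 6 nt.
Frame 3: TGG TGG TTC AAC ACC AAG AAG GGA TGT AAA TAA — no ATG→stop ORF.
Longest: frame 2, positions 26–31, 6 nt = 2 codons = 1 aa. → 6 nucleotides.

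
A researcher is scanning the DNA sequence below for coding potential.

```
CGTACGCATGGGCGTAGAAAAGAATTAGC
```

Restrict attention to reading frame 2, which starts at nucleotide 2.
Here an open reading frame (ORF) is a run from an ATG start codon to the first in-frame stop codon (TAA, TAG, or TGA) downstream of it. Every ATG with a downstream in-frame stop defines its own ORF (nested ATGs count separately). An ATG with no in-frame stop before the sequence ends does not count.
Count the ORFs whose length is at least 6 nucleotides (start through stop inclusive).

Frame 2: GTA CGC ATG GGC GTA GAA AAG AAT TAG — ATG at 8, stop TAG at 26 → 21 nt.
ORFs ≥ 6 nucleotides: frame 2 8–28 (21 nucleotides). Count = 1.

1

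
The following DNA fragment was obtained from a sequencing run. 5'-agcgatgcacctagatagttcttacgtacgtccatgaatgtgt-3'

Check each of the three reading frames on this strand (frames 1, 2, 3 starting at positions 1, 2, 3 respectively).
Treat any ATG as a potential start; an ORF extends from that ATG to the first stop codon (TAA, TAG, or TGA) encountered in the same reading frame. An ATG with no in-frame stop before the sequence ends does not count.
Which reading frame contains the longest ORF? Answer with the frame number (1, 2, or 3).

Frame 1: AGC GAT GCA CCT AGA TAG TTC TTA CGT ACG TCC ATG AAT GTG — no ATG→stop ORF.
Frame 2: GCG ATG CAC CTA GAT AGT TCT TAC GTA CGT CCA TGA ATG TGT — ATG at 5, stop TGA at 35 → 33 nt.
Frame 3: CGA TGC ACC TAG ATA GTT CTT ACG TAC GTC CAT GAA TGT — no ATG→stop ORF.
Longest ORF is 33 nt in frame 2 (positions 5–37).

2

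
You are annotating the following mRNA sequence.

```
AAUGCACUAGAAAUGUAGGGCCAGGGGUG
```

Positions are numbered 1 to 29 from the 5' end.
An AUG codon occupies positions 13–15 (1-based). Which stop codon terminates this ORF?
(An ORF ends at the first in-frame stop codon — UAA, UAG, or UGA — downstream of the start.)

Codons from position 13: AUG (13–15), UAG (16–18).
The first in-frame stop codon is UAG.

UAG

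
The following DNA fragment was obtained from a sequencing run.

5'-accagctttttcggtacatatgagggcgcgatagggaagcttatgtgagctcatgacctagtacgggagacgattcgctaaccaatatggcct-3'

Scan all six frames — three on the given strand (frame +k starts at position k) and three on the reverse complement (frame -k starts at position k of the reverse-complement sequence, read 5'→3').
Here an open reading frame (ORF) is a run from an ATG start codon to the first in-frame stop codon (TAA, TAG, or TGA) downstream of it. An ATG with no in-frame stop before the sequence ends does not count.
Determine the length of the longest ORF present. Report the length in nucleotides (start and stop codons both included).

15

Reverse complement (5'→3'): AGGCCATATTGGTTAGCGAATCGTCTCCCGTACTAGGTCATGAGCTCACATAAGCTTCCCTATCGCGCCCTCATATGTACCGAAAAAGCTGGT
Frame +1: ACC AGC TTT TTC GGT ACA TAT GAG GGC GCG ATA GGG AAG CTT ATG TGA GCT CAT GAC CTA GTA CGG GAG ACG ATT CGC TAA CCA ATA TGG CCT — ATG at 43, stop TGA at 46 → 6 nt.
Frame +2: CCA GCT TTT TCG GTA CAT ATG AGG GCG CGA TAG GGA AGC TTA TGT GAG CTC ATG ACC TAG TAC GGG AGA CGA TTC GCT AAC CAA TAT GGC — ATG at 20, stop TAG at 32 → 15 nt; ATG at 53, stop TAG at 59 → 9 nt.
Frame +3: CAG CTT TTT CGG TAC ATA TGA GGG CGC GAT AGG GAA GCT TAT GTG AGC TCA TGA CCT AGT ACG GGA GAC GAT TCG CTA ACC AAT ATG GCC — no ATG→stop ORF.
Frame -1: AGG CCA TAT TGG TTA GCG AAT CGT CTC CCG TAC TAG GTC ATG AGC TCA CAT AAG CTT CCC TAT CGC GCC CTC ATA TGT ACC GAA AAA GCT GGT — no ATG→stop ORF.
Frame -2: GGC CAT ATT GGT TAG CGA ATC GTC TCC CGT ACT AGG TCA TGA GCT CAC ATA AGC TTC CCT ATC GCG CCC TCA TAT GTA CCG AAA AAG CTG — no ATG→stop ORF.
Frame -3: GCC ATA TTG GTT AGC GAA TCG TCT CCC GTA CTA GGT CAT GAG CTC ACA TAA GCT TCC CTA TCG CGC CCT CAT ATG TAC CGA AAA AGC TGG — no ATG→stop ORF.
Longest: frame +2, positions 20–34, 15 nt = 5 codons = 4 aa. → 15 nucleotides.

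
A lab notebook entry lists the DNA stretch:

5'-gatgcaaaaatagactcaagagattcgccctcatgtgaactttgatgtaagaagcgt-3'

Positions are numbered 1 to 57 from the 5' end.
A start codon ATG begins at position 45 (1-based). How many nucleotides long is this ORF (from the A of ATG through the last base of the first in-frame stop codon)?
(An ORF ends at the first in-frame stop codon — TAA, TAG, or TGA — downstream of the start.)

6

Codons from position 45: ATG (45–47), TAA (48–50).
TAA is the first in-frame stop; ORF spans 45–50, 6 nucleotides.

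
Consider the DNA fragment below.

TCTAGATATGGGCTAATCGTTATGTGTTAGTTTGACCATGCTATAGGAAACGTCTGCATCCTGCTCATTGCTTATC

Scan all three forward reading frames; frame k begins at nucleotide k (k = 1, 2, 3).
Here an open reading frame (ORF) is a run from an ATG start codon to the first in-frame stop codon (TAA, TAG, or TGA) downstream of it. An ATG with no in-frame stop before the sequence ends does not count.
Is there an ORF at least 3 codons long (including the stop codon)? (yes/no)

yes

Frame 1: TCT AGA TAT GGG CTA ATC GTT ATG TGT TAG TTT GAC CAT GCT ATA GGA AAC GTC TGC ATC CTG CTC ATT GCT TAT — ATG at 22, stop TAG at 28 → 9 nt.
Frame 2: CTA GAT ATG GGC TAA TCG TTA TGT GTT AGT TTG ACC ATG CTA TAG GAA ACG TCT GCA TCC TGC TCA TTG CTT ATC — ATG at 8, stop TAA at 14 → 9 nt; ATG at 38, stop TAG at 44 → 9 nt.
Frame 3: TAG ATA TGG GCT AAT CGT TAT GTG TTA GTT TGA CCA TGC TAT AGG AAA CGT CTG CAT CCT GCT CAT TGC TTA — no ATG→stop ORF.
Frame 1 has an ORF of 3 codons (positions 22–30) ≥ 3, so yes.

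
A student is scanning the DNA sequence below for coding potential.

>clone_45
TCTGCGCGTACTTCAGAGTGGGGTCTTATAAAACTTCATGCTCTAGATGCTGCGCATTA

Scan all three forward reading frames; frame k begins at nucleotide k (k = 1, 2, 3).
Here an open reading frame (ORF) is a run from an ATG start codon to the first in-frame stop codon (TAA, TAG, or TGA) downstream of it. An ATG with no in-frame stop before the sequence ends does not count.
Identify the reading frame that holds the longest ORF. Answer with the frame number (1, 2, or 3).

Frame 1: TCT GCG CGT ACT TCA GAG TGG GGT CTT ATA AAA CTT CAT GCT CTA GAT GCT GCG CAT — no ATG→stop ORF.
Frame 2: CTG CGC GTA CTT CAG AGT GGG GTC TTA TAA AAC TTC ATG CTC TAG ATG CTG CGC ATT — ATG at 38, stop TAG at 44 → 9 nt.
Frame 3: TGC GCG TAC TTC AGA GTG GGG TCT TAT AAA ACT TCA TGC TCT AGA TGC TGC GCA TTA — no ATG→stop ORF.
Longest ORF is 9 nt in frame 2 (positions 38–46).

2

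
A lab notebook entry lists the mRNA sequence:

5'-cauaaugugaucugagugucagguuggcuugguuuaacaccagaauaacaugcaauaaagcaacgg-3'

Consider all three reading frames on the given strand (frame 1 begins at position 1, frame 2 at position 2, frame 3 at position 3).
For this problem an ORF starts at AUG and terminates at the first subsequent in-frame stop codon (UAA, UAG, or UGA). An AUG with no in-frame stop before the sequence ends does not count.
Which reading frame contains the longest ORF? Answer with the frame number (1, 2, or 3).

2

Frame 1: CAU AAU GUG AUC UGA GUG UCA GGU UGG CUU GGU UUA ACA CCA GAA UAA CAU GCA AUA AAG CAA CGG — no AUG→stop ORF.
Frame 2: AUA AUG UGA UCU GAG UGU CAG GUU GGC UUG GUU UAA CAC CAG AAU AAC AUG CAA UAA AGC AAC — AUG at 5, stop UGA at 8 → 6 nt; AUG at 50, stop UAA at 56 → 9 nt.
Frame 3: UAA UGU GAU CUG AGU GUC AGG UUG GCU UGG UUU AAC ACC AGA AUA ACA UGC AAU AAA GCA ACG — no AUG→stop ORF.
Longest ORF is 9 nt in frame 2 (positions 50–58).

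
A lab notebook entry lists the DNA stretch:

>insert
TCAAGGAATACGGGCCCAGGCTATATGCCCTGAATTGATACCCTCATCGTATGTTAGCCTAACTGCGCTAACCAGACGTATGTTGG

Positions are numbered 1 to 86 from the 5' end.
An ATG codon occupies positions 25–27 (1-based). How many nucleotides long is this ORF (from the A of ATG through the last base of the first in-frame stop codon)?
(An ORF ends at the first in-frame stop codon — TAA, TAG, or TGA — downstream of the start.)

Codons from position 25: ATG (25–27), CCC (28–30), TGA (31–33).
TGA is the first in-frame stop; ORF spans 25–33, 9 nucleotides.

9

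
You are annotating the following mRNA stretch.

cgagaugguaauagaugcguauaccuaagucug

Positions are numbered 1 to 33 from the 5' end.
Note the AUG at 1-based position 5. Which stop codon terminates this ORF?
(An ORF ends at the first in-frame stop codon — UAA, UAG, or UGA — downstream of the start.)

Codons from position 5: AUG (5–7), GUA (8–10), AUA (11–13), GAU (14–16), GCG (17–19), UAU (20–22), ACC (23–25), UAA (26–28).
The first in-frame stop codon is UAA.

UAA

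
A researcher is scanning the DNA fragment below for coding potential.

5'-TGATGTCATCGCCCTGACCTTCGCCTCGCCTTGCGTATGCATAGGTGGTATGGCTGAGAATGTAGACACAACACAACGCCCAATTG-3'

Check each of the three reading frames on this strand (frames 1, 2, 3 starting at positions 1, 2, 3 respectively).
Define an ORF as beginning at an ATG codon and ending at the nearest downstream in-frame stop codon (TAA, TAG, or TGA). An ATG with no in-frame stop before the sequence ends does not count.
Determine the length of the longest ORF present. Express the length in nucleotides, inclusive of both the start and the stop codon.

21

Frame 1: TGA TGT CAT CGC CCT GAC CTT CGC CTC GCC TTG CGT ATG CAT AGG TGG TAT GGC TGA GAA TGT AGA CAC AAC ACA ACG CCC AAT — ATG at 37, stop TGA at 55 → 21 nt.
Frame 2: GAT GTC ATC GCC CTG ACC TTC GCC TCG CCT TGC GTA TGC ATA GGT GGT ATG GCT GAG AAT GTA GAC ACA ACA CAA CGC CCA ATT — no ATG→stop ORF.
Frame 3: ATG TCA TCG CCC TGA CCT TCG CCT CGC CTT GCG TAT GCA TAG GTG GTA TGG CTG AGA ATG TAG ACA CAA CAC AAC GCC CAA TTG — ATG at 3, stop TGA at 15 → 15 nt; ATG at 60, stop TAG at 63 → 6 nt.
Longest: frame 1, positions 37–57, 21 nt = 7 codons = 6 aa. → 21 nucleotides.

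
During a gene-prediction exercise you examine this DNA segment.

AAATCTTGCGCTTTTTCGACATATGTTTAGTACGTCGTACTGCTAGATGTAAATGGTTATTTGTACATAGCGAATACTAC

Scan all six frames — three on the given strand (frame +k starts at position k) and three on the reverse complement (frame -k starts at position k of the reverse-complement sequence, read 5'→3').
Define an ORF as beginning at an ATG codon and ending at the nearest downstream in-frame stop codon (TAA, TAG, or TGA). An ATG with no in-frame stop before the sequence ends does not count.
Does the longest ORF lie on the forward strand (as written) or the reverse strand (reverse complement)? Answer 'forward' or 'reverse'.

Reverse complement (5'→3'): GTAGTATTCGCTATGTACAAATAACCATTTACATCTAGCAGTACGACGTACTAAACATATGTCGAAAAAGCGCAAGATTT
Frame +1: AAA TCT TGC GCT TTT TCG ACA TAT GTT TAG TAC GTC GTA CTG CTA GAT GTA AAT GGT TAT TTG TAC ATA GCG AAT ACT — no ATG→stop ORF.
Frame +2: AAT CTT GCG CTT TTT CGA CAT ATG TTT AGT ACG TCG TAC TGC TAG ATG TAA ATG GTT ATT TGT ACA TAG CGA ATA CTA — ATG at 23, stop TAG at 44 → 24 nt; ATG at 47, stop TAA at 50 → 6 nt; ATG at 53, stop TAG at 68 → 18 nt.
Frame +3: ATC TTG CGC TTT TTC GAC ATA TGT TTA GTA CGT CGT ACT GCT AGA TGT AAA TGG TTA TTT GTA CAT AGC GAA TAC TAC — no ATG→stop ORF.
Frame -1: GTA GTA TTC GCT ATG TAC AAA TAA CCA TTT ACA TCT AGC AGT ACG ACG TAC TAA ACA TAT GTC GAA AAA GCG CAA GAT — ATG at 13, stop TAA at 22 → 12 nt.
Frame -2: TAG TAT TCG CTA TGT ACA AAT AAC CAT TTA CAT CTA GCA GTA CGA CGT ACT AAA CAT ATG TCG AAA AAG CGC AAG ATT — no ATG→stop ORF.
Frame -3: AGT ATT CGC TAT GTA CAA ATA ACC ATT TAC ATC TAG CAG TAC GAC GTA CTA AAC ATA TGT CGA AAA AGC GCA AGA TTT — no ATG→stop ORF.
Forward-strand max 24 nt; reverse-strand max 12 nt. The forward strand has the longer ORF.

forward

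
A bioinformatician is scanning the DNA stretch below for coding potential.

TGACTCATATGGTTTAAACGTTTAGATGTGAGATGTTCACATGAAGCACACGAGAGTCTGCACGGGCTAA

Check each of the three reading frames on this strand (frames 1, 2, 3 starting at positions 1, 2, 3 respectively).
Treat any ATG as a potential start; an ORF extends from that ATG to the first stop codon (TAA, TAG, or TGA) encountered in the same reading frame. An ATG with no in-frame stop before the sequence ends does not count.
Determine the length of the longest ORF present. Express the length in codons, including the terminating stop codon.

Frame 1: TGA CTC ATA TGG TTT AAA CGT TTA GAT GTG AGA TGT TCA CAT GAA GCA CAC GAG AGT CTG CAC GGG CTA — no ATG→stop ORF.
Frame 2: GAC TCA TAT GGT TTA AAC GTT TAG ATG TGA GAT GTT CAC ATG AAG CAC ACG AGA GTC TGC ACG GGC TAA — ATG at 26, stop TGA at 29 → 6 nt; ATG at 41, stop TAA at 68 → 30 nt.
Frame 3: ACT CAT ATG GTT TAA ACG TTT AGA TGT GAG ATG TTC ACA TGA AGC ACA CGA GAG TCT GCA CGG GCT — ATG at 9, stop TAA at 15 → 9 nt; ATG at 33, stop TGA at 42 → 12 nt.
Longest: frame 2, positions 41–70, 30 nt = 10 codons = 9 aa. → 10 codons.

10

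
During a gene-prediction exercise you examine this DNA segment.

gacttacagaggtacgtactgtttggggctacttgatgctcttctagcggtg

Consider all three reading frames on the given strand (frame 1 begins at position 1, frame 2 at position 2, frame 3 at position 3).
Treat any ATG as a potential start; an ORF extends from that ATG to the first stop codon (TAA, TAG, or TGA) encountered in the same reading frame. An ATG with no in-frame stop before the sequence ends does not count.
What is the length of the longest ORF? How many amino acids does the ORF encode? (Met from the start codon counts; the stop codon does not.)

Frame 1: GAC TTA CAG AGG TAC GTA CTG TTT GGG GCT ACT TGA TGC TCT TCT AGC GGT — no ATG→stop ORF.
Frame 2: ACT TAC AGA GGT ACG TAC TGT TTG GGG CTA CTT GAT GCT CTT CTA GCG GTG — no ATG→stop ORF.
Frame 3: CTT ACA GAG GTA CGT ACT GTT TGG GGC TAC TTG ATG CTC TTC TAG CGG — ATG at 36, stop TAG at 45 → 12 nt.
Longest: frame 3, positions 36–47, 12 nt = 4 codons = 3 aa. → 3 amino acids.

3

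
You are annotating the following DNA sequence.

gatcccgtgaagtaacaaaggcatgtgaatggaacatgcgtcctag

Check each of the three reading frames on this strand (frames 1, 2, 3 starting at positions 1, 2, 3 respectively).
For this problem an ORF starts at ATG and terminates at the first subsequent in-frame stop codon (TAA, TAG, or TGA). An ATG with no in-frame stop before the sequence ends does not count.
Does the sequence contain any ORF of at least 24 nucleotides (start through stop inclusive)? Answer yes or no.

Frame 1: GAT CCC GTG AAG TAA CAA AGG CAT GTG AAT GGA ACA TGC GTC CTA — no ATG→stop ORF.
Frame 2: ATC CCG TGA AGT AAC AAA GGC ATG TGA ATG GAA CAT GCG TCC TAG — ATG at 23, stop TGA at 26 → 6 nt; ATG at 29, stop TAG at 44 → 18 nt.
Frame 3: TCC CGT GAA GTA ACA AAG GCA TGT GAA TGG AAC ATG CGT CCT — no ATG→stop ORF.
Largest ORF found is 18 nucleotides < 24, so no.

no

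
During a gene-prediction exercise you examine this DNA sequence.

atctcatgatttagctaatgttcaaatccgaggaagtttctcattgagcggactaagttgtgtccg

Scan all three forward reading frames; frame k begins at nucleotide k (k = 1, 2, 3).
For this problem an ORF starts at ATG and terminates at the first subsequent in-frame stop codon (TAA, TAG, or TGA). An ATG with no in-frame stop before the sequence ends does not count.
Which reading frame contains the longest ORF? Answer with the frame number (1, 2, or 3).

Frame 1: ATC TCA TGA TTT AGC TAA TGT TCA AAT CCG AGG AAG TTT CTC ATT GAG CGG ACT AAG TTG TGT CCG — no ATG→stop ORF.
Frame 2: TCT CAT GAT TTA GCT AAT GTT CAA ATC CGA GGA AGT TTC TCA TTG AGC GGA CTA AGT TGT GTC — no ATG→stop ORF.
Frame 3: CTC ATG ATT TAG CTA ATG TTC AAA TCC GAG GAA GTT TCT CAT TGA GCG GAC TAA GTT GTG TCC — ATG at 6, stop TAG at 12 → 9 nt; ATG at 18, stop TGA at 45 → 30 nt.
Longest ORF is 30 nt in frame 3 (positions 18–47).

3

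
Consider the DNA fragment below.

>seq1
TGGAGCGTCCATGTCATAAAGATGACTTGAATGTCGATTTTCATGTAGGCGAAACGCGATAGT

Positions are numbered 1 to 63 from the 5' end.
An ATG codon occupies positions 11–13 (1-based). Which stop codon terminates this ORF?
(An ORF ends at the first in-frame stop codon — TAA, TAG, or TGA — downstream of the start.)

Codons from position 11: ATG (11–13), TCA (14–16), TAA (17–19).
The first in-frame stop codon is TAA.

TAA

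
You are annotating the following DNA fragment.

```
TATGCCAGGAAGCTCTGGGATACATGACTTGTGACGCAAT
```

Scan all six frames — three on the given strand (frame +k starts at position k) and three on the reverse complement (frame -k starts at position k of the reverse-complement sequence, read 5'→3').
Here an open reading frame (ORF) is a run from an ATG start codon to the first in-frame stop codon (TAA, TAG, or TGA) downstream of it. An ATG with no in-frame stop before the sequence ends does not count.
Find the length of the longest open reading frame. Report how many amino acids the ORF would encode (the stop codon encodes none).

10

Reverse complement (5'→3'): ATTGCGTCACAAGTCATGTATCCCAGAGCTTCCTGGCATA
Frame +1: TAT GCC AGG AAG CTC TGG GAT ACA TGA CTT GTG ACG CAA — no ATG→stop ORF.
Frame +2: ATG CCA GGA AGC TCT GGG ATA CAT GAC TTG TGA CGC AAT — ATG at 2, stop TGA at 32 → 33 nt.
Frame +3: TGC CAG GAA GCT CTG GGA TAC ATG ACT TGT GAC GCA — no ATG→stop ORF.
Frame -1: ATT GCG TCA CAA GTC ATG TAT CCC AGA GCT TCC TGG CAT — no ATG→stop ORF.
Frame -2: TTG CGT CAC AAG TCA TGT ATC CCA GAG CTT CCT GGC ATA — no ATG→stop ORF.
Frame -3: TGC GTC ACA AGT CAT GTA TCC CAG AGC TTC CTG GCA — no ATG→stop ORF.
Longest: frame +2, positions 2–34, 33 nt = 11 codons = 10 aa. → 10 amino acids.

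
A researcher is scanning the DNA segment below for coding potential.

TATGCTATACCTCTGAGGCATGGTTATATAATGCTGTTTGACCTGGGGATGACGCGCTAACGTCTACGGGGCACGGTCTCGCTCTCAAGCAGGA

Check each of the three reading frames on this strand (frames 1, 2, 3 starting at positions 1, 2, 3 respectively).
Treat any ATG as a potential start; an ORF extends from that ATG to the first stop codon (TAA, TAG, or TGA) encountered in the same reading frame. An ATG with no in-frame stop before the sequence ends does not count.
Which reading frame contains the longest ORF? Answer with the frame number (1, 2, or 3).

Frame 1: TAT GCT ATA CCT CTG AGG CAT GGT TAT ATA ATG CTG TTT GAC CTG GGG ATG ACG CGC TAA CGT CTA CGG GGC ACG GTC TCG CTC TCA AGC AGG — ATG at 31, stop TAA at 58 → 30 nt; ATG at 49, stop TAA at 58 → 12 nt.
Frame 2: ATG CTA TAC CTC TGA GGC ATG GTT ATA TAA TGC TGT TTG ACC TGG GGA TGA CGC GCT AAC GTC TAC GGG GCA CGG TCT CGC TCT CAA GCA GGA — ATG at 2, stop TGA at 14 → 15 nt; ATG at 20, stop TAA at 29 → 12 nt.
Frame 3: TGC TAT ACC TCT GAG GCA TGG TTA TAT AAT GCT GTT TGA CCT GGG GAT GAC GCG CTA ACG TCT ACG GGG CAC GGT CTC GCT CTC AAG CAG — no ATG→stop ORF.
Longest ORF is 30 nt in frame 1 (positions 31–60).

1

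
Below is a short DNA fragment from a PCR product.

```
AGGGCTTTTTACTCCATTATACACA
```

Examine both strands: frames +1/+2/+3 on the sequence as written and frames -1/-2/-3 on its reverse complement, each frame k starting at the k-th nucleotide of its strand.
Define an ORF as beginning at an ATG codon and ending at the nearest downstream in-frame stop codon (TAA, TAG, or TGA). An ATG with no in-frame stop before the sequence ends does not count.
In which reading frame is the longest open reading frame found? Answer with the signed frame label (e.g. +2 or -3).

Reverse complement (5'→3'): TGTGTATAATGGAGTAAAAAGCCCT
Frame +1: AGG GCT TTT TAC TCC ATT ATA CAC — no ATG→stop ORF.
Frame +2: GGG CTT TTT ACT CCA TTA TAC ACA — no ATG→stop ORF.
Frame +3: GGC TTT TTA CTC CAT TAT ACA — no ATG→stop ORF.
Frame -1: TGT GTA TAA TGG AGT AAA AAG CCC — no ATG→stop ORF.
Frame -2: GTG TAT AAT GGA GTA AAA AGC CCT — no ATG→stop ORF.
Frame -3: TGT ATA ATG GAG TAA AAA GCC — ATG at 9, stop TAA at 15 → 9 nt.
Longest ORF is 9 nt in frame -3 (positions 9–17).

-3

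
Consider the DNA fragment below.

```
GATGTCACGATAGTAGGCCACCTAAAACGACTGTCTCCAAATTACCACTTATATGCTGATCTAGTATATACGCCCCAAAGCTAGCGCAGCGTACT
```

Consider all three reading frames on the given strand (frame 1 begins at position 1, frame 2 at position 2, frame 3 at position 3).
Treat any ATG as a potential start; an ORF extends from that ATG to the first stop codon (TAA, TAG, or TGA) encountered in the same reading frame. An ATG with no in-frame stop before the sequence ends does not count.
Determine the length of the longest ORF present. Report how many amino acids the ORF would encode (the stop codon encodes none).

3

Frame 1: GAT GTC ACG ATA GTA GGC CAC CTA AAA CGA CTG TCT CCA AAT TAC CAC TTA TAT GCT GAT CTA GTA TAT ACG CCC CAA AGC TAG CGC AGC GTA — no ATG→stop ORF.
Frame 2: ATG TCA CGA TAG TAG GCC ACC TAA AAC GAC TGT CTC CAA ATT ACC ACT TAT ATG CTG ATC TAG TAT ATA CGC CCC AAA GCT AGC GCA GCG TAC — ATG at 2, stop TAG at 11 → 12 nt; ATG at 53, stop TAG at 62 → 12 nt.
Frame 3: TGT CAC GAT AGT AGG CCA CCT AAA ACG ACT GTC TCC AAA TTA CCA CTT ATA TGC TGA TCT AGT ATA TAC GCC CCA AAG CTA GCG CAG CGT ACT — no ATG→stop ORF.
Longest: frame 2, positions 2–13, 12 nt = 4 codons = 3 aa. → 3 amino acids.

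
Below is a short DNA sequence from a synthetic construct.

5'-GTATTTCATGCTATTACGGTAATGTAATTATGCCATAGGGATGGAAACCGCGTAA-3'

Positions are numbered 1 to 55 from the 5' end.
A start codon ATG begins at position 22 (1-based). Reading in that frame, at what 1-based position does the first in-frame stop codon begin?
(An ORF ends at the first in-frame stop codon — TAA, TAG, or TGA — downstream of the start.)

25

Codons from position 22: ATG (22–24), TAA (25–27).
TAA is a stop codon; it begins at position 25.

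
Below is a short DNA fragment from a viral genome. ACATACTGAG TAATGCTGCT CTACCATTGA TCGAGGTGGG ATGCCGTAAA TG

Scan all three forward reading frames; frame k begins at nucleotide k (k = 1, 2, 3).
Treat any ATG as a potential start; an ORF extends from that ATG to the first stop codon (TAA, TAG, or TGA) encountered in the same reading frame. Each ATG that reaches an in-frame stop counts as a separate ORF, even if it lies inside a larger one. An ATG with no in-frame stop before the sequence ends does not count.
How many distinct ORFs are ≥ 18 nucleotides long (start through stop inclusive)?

Frame 1: ACA TAC TGA GTA ATG CTG CTC TAC CAT TGA TCG AGG TGG GAT GCC GTA AAT — ATG at 13, stop TGA at 28 → 18 nt.
Frame 2: CAT ACT GAG TAA TGC TGC TCT ACC ATT GAT CGA GGT GGG ATG CCG TAA ATG — ATG at 41, stop TAA at 47 → 9 nt.
Frame 3: ATA CTG AGT AAT GCT GCT CTA CCA TTG ATC GAG GTG GGA TGC CGT AAA — no ATG→stop ORF.
ORFs ≥ 18 nucleotides: frame 1 13–30 (18 nucleotides). Count = 1.

1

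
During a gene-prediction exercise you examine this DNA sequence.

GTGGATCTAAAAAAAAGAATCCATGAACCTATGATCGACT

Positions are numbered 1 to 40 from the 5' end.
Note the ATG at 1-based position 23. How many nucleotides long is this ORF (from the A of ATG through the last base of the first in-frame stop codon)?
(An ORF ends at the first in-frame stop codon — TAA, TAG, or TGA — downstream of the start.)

Codons from position 23: ATG (23–25), AAC (26–28), CTA (29–31), TGA (32–34).
TGA is the first in-frame stop; ORF spans 23–34, 12 nucleotides.

12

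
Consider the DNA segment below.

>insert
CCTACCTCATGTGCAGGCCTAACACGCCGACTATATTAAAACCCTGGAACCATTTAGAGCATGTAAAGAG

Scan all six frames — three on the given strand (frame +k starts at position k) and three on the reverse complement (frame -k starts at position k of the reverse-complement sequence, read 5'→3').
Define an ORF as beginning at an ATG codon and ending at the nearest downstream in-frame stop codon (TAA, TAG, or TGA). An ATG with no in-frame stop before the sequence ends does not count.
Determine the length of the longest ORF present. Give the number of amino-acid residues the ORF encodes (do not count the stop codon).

5

Reverse complement (5'→3'): CTCTTTACATGCTCTAAATGGTTCCAGGGTTTTAATATAGTCGGCGTGTTAGGCCTGCACATGAGGTAGG
Frame +1: CCT ACC TCA TGT GCA GGC CTA ACA CGC CGA CTA TAT TAA AAC CCT GGA ACC ATT TAG AGC ATG TAA AGA — ATG at 61, stop TAA at 64 → 6 nt.
Frame +2: CTA CCT CAT GTG CAG GCC TAA CAC GCC GAC TAT ATT AAA ACC CTG GAA CCA TTT AGA GCA TGT AAA GAG — no ATG→stop ORF.
Frame +3: TAC CTC ATG TGC AGG CCT AAC ACG CCG ACT ATA TTA AAA CCC TGG AAC CAT TTA GAG CAT GTA AAG — no ATG→stop ORF.
Frame -1: CTC TTT ACA TGC TCT AAA TGG TTC CAG GGT TTT AAT ATA GTC GGC GTG TTA GGC CTG CAC ATG AGG TAG — ATG at 61, stop TAG at 67 → 9 nt.
Frame -2: TCT TTA CAT GCT CTA AAT GGT TCC AGG GTT TTA ATA TAG TCG GCG TGT TAG GCC TGC ACA TGA GGT AGG — no ATG→stop ORF.
Frame -3: CTT TAC ATG CTC TAA ATG GTT CCA GGG TTT TAA TAT AGT CGG CGT GTT AGG CCT GCA CAT GAG GTA — ATG at 9, stop TAA at 15 → 9 nt; ATG at 18, stop TAA at 33 → 18 nt.
Longest: frame -3, positions 18–35, 18 nt = 6 codons = 5 aa. → 5 amino acids.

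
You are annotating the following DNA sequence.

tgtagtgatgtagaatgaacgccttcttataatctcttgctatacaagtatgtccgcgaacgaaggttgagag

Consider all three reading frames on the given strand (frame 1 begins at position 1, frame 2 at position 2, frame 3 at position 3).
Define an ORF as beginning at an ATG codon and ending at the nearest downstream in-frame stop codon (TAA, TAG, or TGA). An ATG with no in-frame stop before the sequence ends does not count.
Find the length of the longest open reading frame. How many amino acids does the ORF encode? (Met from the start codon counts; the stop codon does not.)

Frame 1: TGT AGT GAT GTA GAA TGA ACG CCT TCT TAT AAT CTC TTG CTA TAC AAG TAT GTC CGC GAA CGA AGG TTG AGA — no ATG→stop ORF.
Frame 2: GTA GTG ATG TAG AAT GAA CGC CTT CTT ATA ATC TCT TGC TAT ACA AGT ATG TCC GCG AAC GAA GGT TGA GAG — ATG at 8, stop TAG at 11 → 6 nt; ATG at 50, stop TGA at 68 → 21 nt.
Frame 3: TAG TGA TGT AGA ATG AAC GCC TTC TTA TAA TCT CTT GCT ATA CAA GTA TGT CCG CGA ACG AAG GTT GAG — ATG at 15, stop TAA at 30 → 18 nt.
Longest: frame 2, positions 50–70, 21 nt = 7 codons = 6 aa. → 6 amino acids.

6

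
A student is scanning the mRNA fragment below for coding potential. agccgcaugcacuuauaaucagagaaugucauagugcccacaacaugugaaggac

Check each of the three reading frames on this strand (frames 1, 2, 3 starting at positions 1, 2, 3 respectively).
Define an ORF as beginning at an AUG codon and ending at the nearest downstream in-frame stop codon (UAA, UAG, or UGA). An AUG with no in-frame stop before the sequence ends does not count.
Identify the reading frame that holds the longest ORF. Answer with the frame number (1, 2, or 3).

Frame 1: AGC CGC AUG CAC UUA UAA UCA GAG AAU GUC AUA GUG CCC ACA ACA UGU GAA GGA — AUG at 7, stop UAA at 16 → 12 nt.
Frame 2: GCC GCA UGC ACU UAU AAU CAG AGA AUG UCA UAG UGC CCA CAA CAU GUG AAG GAC — AUG at 26, stop UAG at 32 → 9 nt.
Frame 3: CCG CAU GCA CUU AUA AUC AGA GAA UGU CAU AGU GCC CAC AAC AUG UGA AGG — AUG at 45, stop UGA at 48 → 6 nt.
Longest ORF is 12 nt in frame 1 (positions 7–18).

1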